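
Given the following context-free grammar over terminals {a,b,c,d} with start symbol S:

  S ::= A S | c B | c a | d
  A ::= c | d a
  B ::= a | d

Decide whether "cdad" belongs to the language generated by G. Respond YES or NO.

Convert to CNF:
  S -> A S | T2 B | T2 T1 | d
  A -> T0 T1 | c
  B -> a | d
  T0 -> d
  T1 -> a
  T2 -> c

Fill CYK table bottom-up:
  T[0,0] 'c' = {A,T2}  orig:{A}
  T[1,1] 'd' = {B,S,T0}  orig:{B,S}
  T[2,2] 'a' = {B,T1}  orig:{B}
  T[3,3] 'd' = {B,S,T0}  orig:{B,S}
  T[0,1] 'cd' = {S}
  T[1,2] 'da' = {A}
  T[2,3] 'ad' = ∅
  T[0,2] 'cda' = ∅
  T[1,3] 'dad' = {S}
  T[0,3] 'cdad' = {S}

S ∈ T[0,3] ⇒ YES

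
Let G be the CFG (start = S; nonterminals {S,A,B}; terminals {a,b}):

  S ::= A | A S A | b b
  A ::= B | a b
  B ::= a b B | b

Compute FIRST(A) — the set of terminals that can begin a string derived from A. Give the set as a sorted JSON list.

FIRST sets, iterate to fixpoint:
pass 1:
  A via A→a b: +{a}
  B via B→a b B: +{a}
  B via B→b: +{b}
  S via S→A: +{a}
  S via S→b b: +{b}
  S: {a,b}  A: {a}  B: {a,b}
pass 2:
  A via A→B: +{b}
  S: {a,b}  A: {a,b}  B: {a,b}
pass 3: — fixpoint
  S: {a,b}  A: {a,b}  B: {a,b}

FIRST(A) = ["a", "b"]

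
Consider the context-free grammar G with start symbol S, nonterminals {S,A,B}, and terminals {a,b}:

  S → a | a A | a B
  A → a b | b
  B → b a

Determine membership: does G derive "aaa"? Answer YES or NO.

CNF form of G:
  S -> T0 A | T0 B | a
  A -> T0 T1 | b
  B -> T1 T0
  T0 -> a
  T1 -> b

CYK fill:
  T[0,0] 'a' = {S,T0}  orig:{S}
  T[1,1] 'a' = {S,T0}  orig:{S}
  T[2,2] 'a' = {S,T0}  orig:{S}
  T[0,1] 'aa' = ∅
  T[1,2] 'aa' = ∅
  T[0,2] 'aaa' = ∅

S ∉ T[0,2] ⇒ NO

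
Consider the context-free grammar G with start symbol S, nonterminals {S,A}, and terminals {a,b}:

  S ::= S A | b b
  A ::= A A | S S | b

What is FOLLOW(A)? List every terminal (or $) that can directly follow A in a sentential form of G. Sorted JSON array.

FIRST sets, iterate to fixpoint:
pass 1:
  A via A→b: +{b}
  S via S→b b: +{b}
  S: {b}  A: {b}
pass 2: (stable)
  S: {b}  A: {b}

Compute FOLLOW by fixpoint:
FOLLOW(S) := {$}
iter 1:
  A→A A: FOLLOW(A) ⊇ FIRST(A) = {b}; new: +{b}
  A→S S: FOLLOW(S) ⊇ FIRST(S) = {b}; new: +{b}
  S→S A: FOLLOW(A) ⊇ FOLLOW(S) ⊇ {$,b}; new: +{$}
  S: {$,b}  A: {$,b}
iter 2: done
  S: {$,b}  A: {$,b}

FOLLOW(A) = ["$", "b"]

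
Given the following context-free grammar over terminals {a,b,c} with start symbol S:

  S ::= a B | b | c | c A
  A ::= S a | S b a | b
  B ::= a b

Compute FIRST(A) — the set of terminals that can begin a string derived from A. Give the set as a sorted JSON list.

Compute FIRST by fixpoint:
pass 1:
  A via A→b: +{b}
  B via B→a b: +{a}
  S via S→a B: +{a}
  S via S→b: +{b}
  S via S→c: +{c}
  FIRST[S]={a,b,c}  FIRST[A]={b}  FIRST[B]={a}
pass 2:
  A via A→S a: +{a,c}
  FIRST[S]={a,b,c}  FIRST[A]={a,b,c}  FIRST[B]={a}
pass 3: — fixpoint
  FIRST[S]={a,b,c}  FIRST[A]={a,b,c}  FIRST[B]={a}

FIRST(A) = ["a", "b", "c"]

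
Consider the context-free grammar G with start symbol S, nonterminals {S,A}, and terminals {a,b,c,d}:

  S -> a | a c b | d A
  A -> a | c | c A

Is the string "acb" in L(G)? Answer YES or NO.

CNF form of G:
  S -> T1 X4 | T3 A | a
  A -> T0 A | a | c
  T0 -> c
  T1 -> a
  T2 -> b
  T3 -> d
  X4 -> T0 T2

CYK fill:
  cell(0,0) a: {A,S,T1}  orig:{A,S}
  cell(1,1) c: {A,T0}  orig:{A}
  cell(2,2) b: {T2}  orig:{}
  cell(0,1) ac: ∅
  cell(1,2) cb: {X4}  orig:{}
  cell(0,2) acb: {S}

S ∈ T[0,2] ⇒ YES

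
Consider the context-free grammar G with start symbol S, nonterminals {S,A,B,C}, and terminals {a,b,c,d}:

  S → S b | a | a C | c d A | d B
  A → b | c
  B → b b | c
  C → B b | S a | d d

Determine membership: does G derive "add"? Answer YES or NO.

Convert to CNF:
  S -> S T0 | T1 C | T2 B | T3 X4 | a
  A -> b | c
  B -> T0 T0 | c
  C -> B T0 | S T1 | T2 T2
  T0 -> b
  T1 -> a
  T2 -> d
  T3 -> c
  X4 -> T2 A

Fill CYK table bottom-up:
  [0..0]={S,T1}  "a"  orig:{S}
  [1..1]={T2}  "d"  orig:{}
  [2..2]={T2}  "d"  orig:{}
  [0..1]=∅  "ad"
  [1..2]={C}  "dd"
  [0..2]={S}  "add"

S ∈ T[0,2] ⇒ YES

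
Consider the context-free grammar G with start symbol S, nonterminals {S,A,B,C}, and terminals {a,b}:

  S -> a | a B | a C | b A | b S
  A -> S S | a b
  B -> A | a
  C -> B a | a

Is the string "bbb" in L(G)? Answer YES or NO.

CNF form of G:
  S -> T0 B | T0 C | T1 A | T1 S | a
  A -> S S | T0 T1
  B -> S S | T0 T1 | a
  C -> B T0 | a
  T0 -> a
  T1 -> b

Fill CYK table bottom-up:
  T[0,0] 'b' = {T1}  orig:{}
  T[1,1] 'b' = {T1}  orig:{}
  T[2,2] 'b' = {T1}  orig:{}
  T[0,1] 'bb' = ∅
  T[1,2] 'bb' = ∅
  T[0,2] 'bbb' = ∅

S ∉ T[0,2] ⇒ NO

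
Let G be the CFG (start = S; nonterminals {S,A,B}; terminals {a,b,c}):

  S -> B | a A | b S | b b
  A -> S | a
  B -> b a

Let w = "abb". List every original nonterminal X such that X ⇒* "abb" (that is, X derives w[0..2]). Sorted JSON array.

CNF form of G:
  S -> T0 A | T1 S | T1 T0 | T1 T1
  A -> T0 A | T1 S | T1 T0 | T1 T1 | a
  B -> T1 T0
  T0 -> a
  T1 -> b

CYK table (by increasing span) (cells [i..j] with 0 ≤ i ≤ j ≤ 2 only):
  T[0,0] 'a' = {A,T0}  orig:{A}
  T[1,1] 'b' = {T1}  orig:{}
  T[2,2] 'b' = {T1}  orig:{}
  T[0,1] 'ab' = ∅
  T[1,2] 'bb' = {A,S}
  T[0,2] 'abb' = {A,S}

Original NTs in T[0,2] deriving "abb": ["A", "S"]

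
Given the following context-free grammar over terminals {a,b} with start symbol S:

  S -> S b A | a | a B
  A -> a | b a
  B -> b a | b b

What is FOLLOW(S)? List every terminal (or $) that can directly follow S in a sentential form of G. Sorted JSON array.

FIRST sets, iterate to fixpoint:
pass 1:
  A via A→a: +{a}
  A via A→b a: +{b}
  B via B→b a: +{b}
  S via S→a: +{a}
  S: {a}  A: {a,b}  B: {b}
pass 2: (no change)
  S: {a}  A: {a,b}  B: {b}

Compute FOLLOW by fixpoint:
seed FOLLOW(S) with $
[1]
  S→S b A: FOLLOW(S) ⊇ FIRST(b) = {b}; new: +{b}
  S→S b A: FOLLOW(A) ⊇ FOLLOW(S) ⊇ {$,b}; new: +{$,b}
  S→a B: FOLLOW(B) ⊇ FOLLOW(S) ⊇ {$,b}; new: +{$,b}
  FOLLOW[S]={$,b}  FOLLOW[A]={$,b}  FOLLOW[B]={$,b}
[2] (stable)
  FOLLOW[S]={$,b}  FOLLOW[A]={$,b}  FOLLOW[B]={$,b}

FOLLOW(S) = ["$", "b"]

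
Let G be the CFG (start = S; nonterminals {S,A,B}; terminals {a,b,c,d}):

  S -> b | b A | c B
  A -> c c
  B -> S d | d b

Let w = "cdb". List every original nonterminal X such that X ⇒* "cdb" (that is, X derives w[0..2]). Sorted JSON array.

CNF form of G:
  S -> T0 B | T2 A | b
  A -> T0 T0
  B -> S T1 | T1 T2
  T0 -> c
  T1 -> d
  T2 -> b

CYK fill, restricted to cells inside w[0..2]:
  [0..0]={T0}  "c"  orig:{}
  [1..1]={T1}  "d"  orig:{}
  [2..2]={S,T2}  "b"  orig:{S}
  [0..1]=∅  "cd"
  [1..2]={B}  "db"
  [0..2]={S}  "cdb"

Original NTs in T[0,2] deriving "cdb": ["S"]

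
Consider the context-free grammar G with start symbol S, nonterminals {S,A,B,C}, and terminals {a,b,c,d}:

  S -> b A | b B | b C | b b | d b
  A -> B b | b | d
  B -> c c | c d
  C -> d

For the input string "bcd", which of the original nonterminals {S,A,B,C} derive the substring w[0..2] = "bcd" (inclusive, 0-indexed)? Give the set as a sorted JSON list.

Convert to CNF:
  S -> T0 A | T0 B | T0 C | T0 T0 | T2 T0
  A -> B T0 | b | d
  B -> T1 T1 | T1 T2
  C -> d
  T0 -> b
  T1 -> c
  T2 -> d

Fill CYK table bottom-up — only the sub-triangle for w[0..2]:
  [0..0]={A,T0}  "b"  orig:{A}
  [1..1]={T1}  "c"  orig:{}
  [2..2]={A,C,T2}  "d"  orig:{A,C}
  [0..1]=∅  "bc"
  [1..2]={B}  "cd"
  [0..2]={S}  "bcd"

Original NTs in T[0,2] deriving "bcd": ["S"]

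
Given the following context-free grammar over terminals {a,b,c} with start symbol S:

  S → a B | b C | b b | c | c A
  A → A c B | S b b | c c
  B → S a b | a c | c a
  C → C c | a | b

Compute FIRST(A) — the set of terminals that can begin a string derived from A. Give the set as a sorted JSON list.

Compute FIRST by fixpoint:
[1]
  A via A→c c: +{c}
  B via B→a c: +{a}
  B via B→c a: +{c}
  C via C→a: +{a}
  C via C→b: +{b}
  S via S→a B: +{a}
  S via S→b C: +{b}
  S via S→c: +{c}
  FIRST[S]={a,b,c}  FIRST[A]={c}  FIRST[B]={a,c}  FIRST[C]={a,b}
[2]
  A via A→S b b: +{a,b}
  B via B→S a b: +{b}
  FIRST[S]={a,b,c}  FIRST[A]={a,b,c}  FIRST[B]={a,b,c}  FIRST[C]={a,b}
[3] (no change)
  FIRST[S]={a,b,c}  FIRST[A]={a,b,c}  FIRST[B]={a,b,c}  FIRST[C]={a,b}

FIRST(A) = ["a", "b", "c"]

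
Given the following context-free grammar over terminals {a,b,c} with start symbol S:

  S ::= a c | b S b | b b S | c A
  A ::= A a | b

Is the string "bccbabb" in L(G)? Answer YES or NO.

Convert to CNF:
  S -> T0 T1 | T1 A | T2 X3 | T2 X4
  A -> A T0 | b
  T0 -> a
  T1 -> c
  T2 -> b
  X3 -> S T2
  X4 -> T2 S

CYK table (by increasing span):
  [0..0]={A,T2}  "b"  orig:{A}
  [1..1]={T1}  "c"  orig:{}
  [2..2]={T1}  "c"  orig:{}
  [3..3]={A,T2}  "b"  orig:{A}
  [4..4]={T0}  "a"  orig:{}
  [5..5]={A,T2}  "b"  orig:{A}
  [6..6]={A,T2}  "b"  orig:{A}
  [0..1]=∅  "bc"
  [1..2]=∅  "cc"
  [2..3]={S}  "cb"
  [3..4]={A}  "ba"
  [4..5]=∅  "ab"
  [5..6]=∅  "bb"
  [0..2]=∅  "bcc"
  [1..3]=∅  "ccb"
  [2..4]={S}  "cba"
  [3..5]=∅  "bab"
  [4..6]=∅  "abb"
  [0..3]=∅  "bccb"
  [1..4]=∅  "ccba"
  [2..5]={X3}  "cbab"  orig:{}
  [3..6]=∅  "babb"
  [0..4]=∅  "bccba"
  [1..5]=∅  "ccbab"
  [2..6]=∅  "cbabb"
  [0..5]=∅  "bccbab"
  [1..6]=∅  "ccbabb"
  [0..6]=∅  "bccbabb"

S ∉ T[0,6] ⇒ NO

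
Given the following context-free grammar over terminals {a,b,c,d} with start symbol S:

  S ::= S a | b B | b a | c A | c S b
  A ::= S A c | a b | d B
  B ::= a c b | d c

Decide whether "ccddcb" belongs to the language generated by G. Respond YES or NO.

Convert to CNF:
  S -> S T1 | T0 A | T0 X6 | T2 B | T2 T1
  A -> S X4 | T1 T2 | T3 B
  B -> T1 X5 | T3 T0
  T0 -> c
  T1 -> a
  T2 -> b
  T3 -> d
  X4 -> A T0
  X5 -> T0 T2
  X6 -> S T2

CYK fill:
  [0..0]={T0}  "c"  orig:{}
  [1..1]={T0}  "c"  orig:{}
  [2..2]={T3}  "d"  orig:{}
  [3..3]={T3}  "d"  orig:{}
  [4..4]={T0}  "c"  orig:{}
  [5..5]={T2}  "b"  orig:{}
  [0..1]=∅  "cc"
  [1..2]=∅  "cd"
  [2..3]=∅  "dd"
  [3..4]={B}  "dc"
  [4..5]={X5}  "cb"  orig:{}
  [0..2]=∅  "ccd"
  [1..3]=∅  "cdd"
  [2..4]={A}  "ddc"
  [3..5]=∅  "dcb"
  [0..3]=∅  "ccdd"
  [1..4]={S}  "cddc"
  [2..5]=∅  "ddcb"
  [0..4]=∅  "ccddc"
  [1..5]={X6}  "cddcb"  orig:{}
  [0..5]={S}  "ccddcb"

S ∈ T[0,5] ⇒ YES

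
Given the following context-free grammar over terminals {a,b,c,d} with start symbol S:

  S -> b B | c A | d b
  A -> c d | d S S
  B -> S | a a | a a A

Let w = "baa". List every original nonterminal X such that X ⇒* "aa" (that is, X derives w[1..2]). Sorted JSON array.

CNF form of G:
  S -> T0 A | T1 T3 | T3 B
  A -> T0 T1 | T1 X4
  B -> T0 A | T1 T3 | T2 T2 | T2 X5 | T3 B
  T0 -> c
  T1 -> d
  T2 -> a
  T3 -> b
  X4 -> S S
  X5 -> T2 A

CYK fill — only the sub-triangle for w[1..2]:
  cell(1,1) a: {T2}  orig:{}
  cell(2,2) a: {T2}  orig:{}
  cell(1,2) aa: {B}

Original NTs in T[1,2] deriving "aa": ["B"]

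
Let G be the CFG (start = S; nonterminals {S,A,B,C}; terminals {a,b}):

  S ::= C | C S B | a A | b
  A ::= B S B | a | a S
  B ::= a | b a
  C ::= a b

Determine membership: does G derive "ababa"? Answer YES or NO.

Convert to CNF:
  S -> C X3 | T0 A | T0 T1 | b
  A -> B X2 | T0 S | a
  B -> T1 T0 | a
  C -> T0 T1
  T0 -> a
  T1 -> b
  X2 -> S B
  X3 -> S B

CYK fill:
  cell(0,0) a: {A,B,T0}  orig:{A,B}
  cell(1,1) b: {S,T1}  orig:{S}
  cell(2,2) a: {A,B,T0}  orig:{A,B}
  cell(3,3) b: {S,T1}  orig:{S}
  cell(4,4) a: {A,B,T0}  orig:{A,B}
  cell(0,1) ab: {A,C,S}
  cell(1,2) ba: {B,X2,X3}  orig:{B}
  cell(2,3) ab: {A,C,S}
  cell(3,4) ba: {B,X2,X3}  orig:{B}
  cell(0,2) aba: {A,X2,X3}  orig:{A}
  cell(1,3) bab: ∅
  cell(2,4) aba: {A,X2,X3}  orig:{A}
  cell(0,3) abab: ∅
  cell(1,4) baba: {A}
  cell(0,4) ababa: {S}

S ∈ T[0,4] ⇒ YES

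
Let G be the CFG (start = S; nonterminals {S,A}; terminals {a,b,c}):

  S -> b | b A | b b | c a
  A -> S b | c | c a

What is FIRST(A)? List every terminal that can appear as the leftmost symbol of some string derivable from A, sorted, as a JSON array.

FIRST sets, iterate to fixpoint:
[1]
  A via A→c: +{c}
  S via S→b: +{b}
  S via S→c a: +{c}
  FIRST[S]={b,c}  FIRST[A]={c}
[2]
  A via A→S b: +{b}
  FIRST[S]={b,c}  FIRST[A]={b,c}
[3] done
  FIRST[S]={b,c}  FIRST[A]={b,c}

FIRST(A) = ["b", "c"]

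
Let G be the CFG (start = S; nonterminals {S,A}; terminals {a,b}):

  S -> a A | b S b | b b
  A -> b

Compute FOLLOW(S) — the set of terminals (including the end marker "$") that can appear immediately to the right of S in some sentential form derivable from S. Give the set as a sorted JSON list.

FIRST iteration:
[1]
  A via A→b: +{b}
  S via S→a A: +{a}
  S via S→b S b: +{b}
  FIRST[S]={a,b}  FIRST[A]={b}
[2] (no change)
  FIRST[S]={a,b}  FIRST[A]={b}

Compute FOLLOW by fixpoint:
seed FOLLOW(S) with $
round 1:
  S→a A: FOLLOW(A) ⊇ FOLLOW(S) ⊇ {$}; new: +{$}
  S→b S b: FOLLOW(S) ⊇ FIRST(b) = {b}; new: +{b}
  S: {$,b}  A: {$}
round 2:
  S→a A: FOLLOW(A) ⊇ FOLLOW(S) ⊇ {$,b}; new: +{b}
  S: {$,b}  A: {$,b}
round 3: (stable)
  S: {$,b}  A: {$,b}

FOLLOW(S) = ["$", "b"]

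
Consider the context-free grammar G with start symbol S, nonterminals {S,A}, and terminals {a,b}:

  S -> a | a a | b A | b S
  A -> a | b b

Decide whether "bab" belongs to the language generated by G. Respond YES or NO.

Convert to CNF:
  S -> T0 A | T0 S | T1 T1 | a
  A -> T0 T0 | a
  T0 -> b
  T1 -> a

Fill CYK table bottom-up:
  [0..0]={T0}  "b"  orig:{}
  [1..1]={A,S,T1}  "a"  orig:{A,S}
  [2..2]={T0}  "b"  orig:{}
  [0..1]={S}  "ba"
  [1..2]=∅  "ab"
  [0..2]=∅  "bab"

S ∉ T[0,2] ⇒ NO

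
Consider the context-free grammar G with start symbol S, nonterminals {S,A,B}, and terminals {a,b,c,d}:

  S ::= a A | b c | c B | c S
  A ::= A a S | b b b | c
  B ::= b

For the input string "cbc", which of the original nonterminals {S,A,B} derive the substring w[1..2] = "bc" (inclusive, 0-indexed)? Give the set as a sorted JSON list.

Convert to CNF:
  S -> T0 A | T1 T2 | T2 B | T2 S
  A -> A X3 | T1 X4 | c
  B -> b
  T0 -> a
  T1 -> b
  T2 -> c
  X3 -> T0 S
  X4 -> T1 T1

Fill CYK table bottom-up — only the sub-triangle for w[1..2]:
  [1..1]={B,T1}  "b"  orig:{B}
  [2..2]={A,T2}  "c"  orig:{A}
  [1..2]={S}  "bc"

Original NTs in T[1,2] deriving "bc": ["S"]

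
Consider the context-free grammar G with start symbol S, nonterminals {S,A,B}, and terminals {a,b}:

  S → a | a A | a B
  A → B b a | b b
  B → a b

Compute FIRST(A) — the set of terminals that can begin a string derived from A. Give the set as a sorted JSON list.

FIRST sets, iterate to fixpoint:
iter 1:
  A via A→b b: +{b}
  B via B→a b: +{a}
  S via S→a: +{a}
  S: {a}  A: {b}  B: {a}
iter 2:
  A via A→B b a: +{a}
  S: {a}  A: {a,b}  B: {a}
iter 3: (stable)
  S: {a}  A: {a,b}  B: {a}

FIRST(A) = ["a", "b"]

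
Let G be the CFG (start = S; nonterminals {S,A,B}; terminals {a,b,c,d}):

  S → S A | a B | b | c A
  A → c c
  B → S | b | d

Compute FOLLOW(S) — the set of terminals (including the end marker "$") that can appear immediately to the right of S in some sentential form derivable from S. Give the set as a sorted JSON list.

FIRST iteration:
pass 1:
  A via A→c c: +{c}
  B via B→b: +{b}
  B via B→d: +{d}
  S via S→a B: +{a}
  S via S→b: +{b}
  S via S→c A: +{c}
  FIRST[S]={a,b,c}  FIRST[A]={c}  FIRST[B]={b,d}
pass 2:
  B via B→S: +{a,c}
  FIRST[S]={a,b,c}  FIRST[A]={c}  FIRST[B]={a,b,c,d}
pass 3: (no change)
  FIRST[S]={a,b,c}  FIRST[A]={c}  FIRST[B]={a,b,c,d}

FOLLOW sets:
initialize: $ ∈ FOLLOW(S)
round 1:
  S→S A: FOLLOW(S) ⊇ FIRST(A) = {c}; new: +{c}
  S→S A: FOLLOW(A) ⊇ FOLLOW(S) ⊇ {$,c}; new: +{$,c}
  S→a B: FOLLOW(B) ⊇ FOLLOW(S) ⊇ {$,c}; new: +{$,c}
  FOLLOW(S)={$,c}  FOLLOW(A)={$,c}  FOLLOW(B)={$,c}
round 2: — fixpoint
  FOLLOW(S)={$,c}  FOLLOW(A)={$,c}  FOLLOW(B)={$,c}

FOLLOW(S) = ["$", "c"]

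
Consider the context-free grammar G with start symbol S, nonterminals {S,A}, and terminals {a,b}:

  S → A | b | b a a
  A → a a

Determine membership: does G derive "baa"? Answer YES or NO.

Convert to CNF:
  S -> T0 T0 | T1 X2 | b
  A -> T0 T0
  T0 -> a
  T1 -> b
  X2 -> T0 T0

CYK fill:
  cell(0,0) b: {S,T1}  orig:{S}
  cell(1,1) a: {T0}  orig:{}
  cell(2,2) a: {T0}  orig:{}
  cell(0,1) ba: ∅
  cell(1,2) aa: {A,S,X2}  orig:{A,S}
  cell(0,2) baa: {S}

S ∈ T[0,2] ⇒ YES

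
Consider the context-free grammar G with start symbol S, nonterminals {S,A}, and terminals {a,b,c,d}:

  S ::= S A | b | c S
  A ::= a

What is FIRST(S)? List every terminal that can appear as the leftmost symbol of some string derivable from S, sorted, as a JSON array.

Compute FIRST by fixpoint:
pass 1:
  A via A→a: +{a}
  S via S→b: +{b}
  S via S→c S: +{c}
  S: {b,c}  A: {a}
pass 2: (stable)
  S: {b,c}  A: {a}

FIRST(S) = ["b", "c"]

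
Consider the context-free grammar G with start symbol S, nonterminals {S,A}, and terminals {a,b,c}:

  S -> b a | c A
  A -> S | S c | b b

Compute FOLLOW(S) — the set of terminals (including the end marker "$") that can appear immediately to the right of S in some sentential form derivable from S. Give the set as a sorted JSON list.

FIRST iteration:
iter 1:
  A via A→b b: +{b}
  S via S→b a: +{b}
  S via S→c A: +{c}
  FIRST(S)={b,c}  FIRST(A)={b}
iter 2:
  A via A→S: +{c}
  FIRST(S)={b,c}  FIRST(A)={b,c}
iter 3: (stable)
  FIRST(S)={b,c}  FIRST(A)={b,c}

FOLLOW sets:
initialize: $ ∈ FOLLOW(S)
pass 1:
  A→S c: FOLLOW(S) ⊇ FIRST(c) = {c}; new: +{c}
  S→c A: FOLLOW(A) ⊇ FOLLOW(S) ⊇ {$,c}; new: +{$,c}
  FOLLOW[S]={$,c}  FOLLOW[A]={$,c}
pass 2: — fixpoint
  FOLLOW[S]={$,c}  FOLLOW[A]={$,c}

FOLLOW(S) = ["$", "c"]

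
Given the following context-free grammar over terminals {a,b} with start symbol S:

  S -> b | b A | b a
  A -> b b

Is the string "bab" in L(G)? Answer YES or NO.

CNF form of G:
  S -> T0 A | T0 T1 | b
  A -> T0 T0
  T0 -> b
  T1 -> a

Fill CYK table bottom-up:
  [0..0]={S,T0}  "b"  orig:{S}
  [1..1]={T1}  "a"  orig:{}
  [2..2]={S,T0}  "b"  orig:{S}
  [0..1]={S}  "ba"
  [1..2]=∅  "ab"
  [0..2]=∅  "bab"

S ∉ T[0,2] ⇒ NO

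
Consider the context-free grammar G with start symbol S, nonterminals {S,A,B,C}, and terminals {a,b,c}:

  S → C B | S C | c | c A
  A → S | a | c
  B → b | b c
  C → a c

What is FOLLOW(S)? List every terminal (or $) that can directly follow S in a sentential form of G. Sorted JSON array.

FIRST iteration:
round 1:
  A via A→a: +{a}
  A via A→c: +{c}
  B via B→b: +{b}
  C via C→a c: +{a}
  S via S→C B: +{a}
  S via S→c: +{c}
  FIRST(S)={a,c}  FIRST(A)={a,c}  FIRST(B)={b}  FIRST(C)={a}
round 2: — fixpoint
  FIRST(S)={a,c}  FIRST(A)={a,c}  FIRST(B)={b}  FIRST(C)={a}

FOLLOW iteration:
initialize: $ ∈ FOLLOW(S)
iter 1:
  S→C B: FOLLOW(C) ⊇ FIRST(B) = {b}; new: +{b}
  S→C B: FOLLOW(B) ⊇ FOLLOW(S) ⊇ {$}; new: +{$}
  S→S C: FOLLOW(S) ⊇ FIRST(C) = {a}; new: +{a}
  S→S C: FOLLOW(C) ⊇ FOLLOW(S) ⊇ {$,a}; new: +{$,a}
  S→c A: FOLLOW(A) ⊇ FOLLOW(S) ⊇ {$,a}; new: +{$,a}
  FOLLOW(S)={$,a}  FOLLOW(A)={$,a}  FOLLOW(B)={$}  FOLLOW(C)={$,a,b}
iter 2:
  S→C B: FOLLOW(B) ⊇ FOLLOW(S) ⊇ {$,a}; new: +{a}
  FOLLOW(S)={$,a}  FOLLOW(A)={$,a}  FOLLOW(B)={$,a}  FOLLOW(C)={$,a,b}
iter 3: done
  FOLLOW(S)={$,a}  FOLLOW(A)={$,a}  FOLLOW(B)={$,a}  FOLLOW(C)={$,a,b}

FOLLOW(S) = ["$", "a"]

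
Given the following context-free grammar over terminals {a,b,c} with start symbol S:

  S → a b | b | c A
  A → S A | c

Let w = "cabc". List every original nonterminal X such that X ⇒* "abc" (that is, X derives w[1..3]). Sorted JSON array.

CNF form of G:
  S -> T0 T1 | T2 A | b
  A -> S A | c
  T0 -> a
  T1 -> b
  T2 -> c

CYK fill (cells [i..j] with 1 ≤ i ≤ j ≤ 3 only):
  T[1,1] 'a' = {T0}  orig:{}
  T[2,2] 'b' = {S,T1}  orig:{S}
  T[3,3] 'c' = {A,T2}  orig:{A}
  T[1,2] 'ab' = {S}
  T[2,3] 'bc' = {A}
  T[1,3] 'abc' = {A}

Original NTs in T[1,3] deriving "abc": ["A"]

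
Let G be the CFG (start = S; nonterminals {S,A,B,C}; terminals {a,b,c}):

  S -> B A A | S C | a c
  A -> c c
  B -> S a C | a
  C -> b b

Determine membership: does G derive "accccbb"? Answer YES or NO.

CNF form of G:
  S -> B X4 | S C | T1 T0
  A -> T0 T0
  B -> S X3 | a
  C -> T2 T2
  T0 -> c
  T1 -> a
  T2 -> b
  X3 -> T1 C
  X4 -> A A

CYK fill:
  [0..0]={B,T1}  "a"  orig:{B}
  [1..1]={T0}  "c"  orig:{}
  [2..2]={T0}  "c"  orig:{}
  [3..3]={T0}  "c"  orig:{}
  [4..4]={T0}  "c"  orig:{}
  [5..5]={T2}  "b"  orig:{}
  [6..6]={T2}  "b"  orig:{}
  [0..1]={S}  "ac"
  [1..2]={A}  "cc"
  [2..3]={A}  "cc"
  [3..4]={A}  "cc"
  [4..5]=∅  "cb"
  [5..6]={C}  "bb"
  [0..2]=∅  "acc"
  [1..3]=∅  "ccc"
  [2..4]=∅  "ccc"
  [3..5]=∅  "ccb"
  [4..6]=∅  "cbb"
  [0..3]=∅  "accc"
  [1..4]={X4}  "cccc"  orig:{}
  [2..5]=∅  "cccb"
  [3..6]=∅  "ccbb"
  [0..4]={S}  "acccc"
  [1..5]=∅  "ccccb"
  [2..6]=∅  "cccbb"
  [0..5]=∅  "accccb"
  [1..6]=∅  "ccccbb"
  [0..6]={S}  "accccbb"

S ∈ T[0,6] ⇒ YES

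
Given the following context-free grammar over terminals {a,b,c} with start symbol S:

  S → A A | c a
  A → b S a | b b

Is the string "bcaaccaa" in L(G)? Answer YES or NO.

Convert to CNF:
  S -> A A | T2 T1
  A -> T0 T0 | T0 X3
  T0 -> b
  T1 -> a
  T2 -> c
  X3 -> S T1

Fill CYK table bottom-up:
  [0..0]={T0}  "b"  orig:{}
  [1..1]={T2}  "c"  orig:{}
  [2..2]={T1}  "a"  orig:{}
  [3..3]={T1}  "a"  orig:{}
  [4..4]={T2}  "c"  orig:{}
  [5..5]={T2}  "c"  orig:{}
  [6..6]={T1}  "a"  orig:{}
  [7..7]={T1}  "a"  orig:{}
  [0..1]=∅  "bc"
  [1..2]={S}  "ca"
  [2..3]=∅  "aa"
  [3..4]=∅  "ac"
  [4..5]=∅  "cc"
  [5..6]={S}  "ca"
  [6..7]=∅  "aa"
  [0..2]=∅  "bca"
  [1..3]={X3}  "caa"  orig:{}
  [2..4]=∅  "aac"
  [3..5]=∅  "acc"
  [4..6]=∅  "cca"
  [5..7]={X3}  "caa"  orig:{}
  [0..3]={A}  "bcaa"
  [1..4]=∅  "caac"
  [2..5]=∅  "aacc"
  [3..6]=∅  "acca"
  [4..7]=∅  "ccaa"
  [0..4]=∅  "bcaac"
  [1..5]=∅  "caacc"
  [2..6]=∅  "aacca"
  [3..7]=∅  "accaa"
  [0..5]=∅  "bcaacc"
  [1..6]=∅  "caacca"
  [2..7]=∅  "aaccaa"
  [0..6]=∅  "bcaacca"
  [1..7]=∅  "caaccaa"
  [0..7]=∅  "bcaaccaa"

S ∉ T[0,7] ⇒ NO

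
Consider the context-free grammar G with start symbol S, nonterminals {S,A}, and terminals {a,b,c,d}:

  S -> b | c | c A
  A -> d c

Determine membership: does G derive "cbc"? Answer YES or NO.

CNF form of G:
  S -> T1 A | b | c
  A -> T0 T1
  T0 -> d
  T1 -> c

CYK fill:
  [0..0]={S,T1}  "c"  orig:{S}
  [1..1]={S}  "b"
  [2..2]={S,T1}  "c"  orig:{S}
  [0..1]=∅  "cb"
  [1..2]=∅  "bc"
  [0..2]=∅  "cbc"

S ∉ T[0,2] ⇒ NO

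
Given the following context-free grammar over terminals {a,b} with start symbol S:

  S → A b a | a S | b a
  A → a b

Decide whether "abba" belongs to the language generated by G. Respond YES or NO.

Convert to CNF:
  S -> A X2 | T0 S | T1 T0
  A -> T0 T1
  T0 -> a
  T1 -> b
  X2 -> T1 T0

CYK fill:
  cell(0,0) a: {T0}  orig:{}
  cell(1,1) b: {T1}  orig:{}
  cell(2,2) b: {T1}  orig:{}
  cell(3,3) a: {T0}  orig:{}
  cell(0,1) ab: {A}
  cell(1,2) bb: ∅
  cell(2,3) ba: {S,X2}  orig:{S}
  cell(0,2) abb: ∅
  cell(1,3) bba: ∅
  cell(0,3) abba: {S}

S ∈ T[0,3] ⇒ YES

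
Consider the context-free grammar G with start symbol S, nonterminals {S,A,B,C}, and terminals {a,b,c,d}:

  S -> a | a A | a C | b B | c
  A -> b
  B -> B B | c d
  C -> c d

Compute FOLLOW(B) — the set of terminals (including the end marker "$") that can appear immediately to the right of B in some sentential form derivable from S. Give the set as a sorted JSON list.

Compute FIRST by fixpoint:
[1]
  A via A→b: +{b}
  B via B→c d: +{c}
  C via C→c d: +{c}
  S via S→a: +{a}
  S via S→b B: +{b}
  S via S→c: +{c}
  S: {a,b,c}  A: {b}  B: {c}  C: {c}
[2] done
  S: {a,b,c}  A: {b}  B: {c}  C: {c}

FOLLOW iteration:
initialize: $ ∈ FOLLOW(S)
[1]
  B→B B: FOLLOW(B) ⊇ FIRST(B) = {c}; new: +{c}
  S→a A: FOLLOW(A) ⊇ FOLLOW(S) ⊇ {$}; new: +{$}
  S→a C: FOLLOW(C) ⊇ FOLLOW(S) ⊇ {$}; new: +{$}
  S→b B: FOLLOW(B) ⊇ FOLLOW(S) ⊇ {$}; new: +{$}
  FOLLOW(S)={$}  FOLLOW(A)={$}  FOLLOW(B)={$,c}  FOLLOW(C)={$}
[2] (stable)
  FOLLOW(S)={$}  FOLLOW(A)={$}  FOLLOW(B)={$,c}  FOLLOW(C)={$}

FOLLOW(B) = ["$", "c"]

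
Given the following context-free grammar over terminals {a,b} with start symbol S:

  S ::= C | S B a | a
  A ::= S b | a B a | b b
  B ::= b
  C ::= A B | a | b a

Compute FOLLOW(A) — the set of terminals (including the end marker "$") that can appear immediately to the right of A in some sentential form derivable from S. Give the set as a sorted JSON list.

Compute FIRST by fixpoint:
iter 1:
  A via A→a B a: +{a}
  A via A→b b: +{b}
  B via B→b: +{b}
  C via C→A B: +{a,b}
  S via S→C: +{a,b}
  FIRST(S)={a,b}  FIRST(A)={a,b}  FIRST(B)={b}  FIRST(C)={a,b}
iter 2: (stable)
  FIRST(S)={a,b}  FIRST(A)={a,b}  FIRST(B)={b}  FIRST(C)={a,b}

FOLLOW sets:
FOLLOW(S) := {$}
pass 1:
  A→S b: FOLLOW(S) ⊇ FIRST(b) = {b}; new: +{b}
  A→a B a: FOLLOW(B) ⊇ FIRST(a) = {a}; new: +{a}
  C→A B: FOLLOW(A) ⊇ FIRST(B) = {b}; new: +{b}
  S→C: FOLLOW(C) ⊇ FOLLOW(S) ⊇ {$,b}; new: +{$,b}
  S: {$,b}  A: {b}  B: {a}  C: {$,b}
pass 2:
  C→A B: FOLLOW(B) ⊇ FOLLOW(C) ⊇ {$,b}; new: +{$,b}
  S: {$,b}  A: {b}  B: {$,a,b}  C: {$,b}
pass 3: — fixpoint
  S: {$,b}  A: {b}  B: {$,a,b}  C: {$,b}

FOLLOW(A) = ["b"]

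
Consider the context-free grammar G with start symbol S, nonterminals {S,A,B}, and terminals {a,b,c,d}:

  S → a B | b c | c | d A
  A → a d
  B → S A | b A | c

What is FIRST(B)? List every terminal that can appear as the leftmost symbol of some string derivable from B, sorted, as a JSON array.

Compute FIRST by fixpoint:
iter 1:
  A via A→a d: +{a}
  B via B→b A: +{b}
  B via B→c: +{c}
  S via S→a B: +{a}
  S via S→b c: +{b}
  S via S→c: +{c}
  S via S→d A: +{d}
  FIRST(S)={a,b,c,d}  FIRST(A)={a}  FIRST(B)={b,c}
iter 2:
  B via B→S A: +{a,d}
  FIRST(S)={a,b,c,d}  FIRST(A)={a}  FIRST(B)={a,b,c,d}
iter 3: done
  FIRST(S)={a,b,c,d}  FIRST(A)={a}  FIRST(B)={a,b,c,d}

FIRST(B) = ["a", "b", "c", "d"]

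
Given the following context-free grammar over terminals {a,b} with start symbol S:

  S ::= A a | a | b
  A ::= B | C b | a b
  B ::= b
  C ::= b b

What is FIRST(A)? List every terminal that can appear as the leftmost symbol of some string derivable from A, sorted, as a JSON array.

FIRST iteration:
pass 1:
  A via A→a b: +{a}
  B via B→b: +{b}
  C via C→b b: +{b}
  S via S→A a: +{a}
  S via S→b: +{b}
  FIRST[S]={a,b}  FIRST[A]={a}  FIRST[B]={b}  FIRST[C]={b}
pass 2:
  A via A→B: +{b}
  FIRST[S]={a,b}  FIRST[A]={a,b}  FIRST[B]={b}  FIRST[C]={b}
pass 3: (stable)
  FIRST[S]={a,b}  FIRST[A]={a,b}  FIRST[B]={b}  FIRST[C]={b}

FIRST(A) = ["a", "b"]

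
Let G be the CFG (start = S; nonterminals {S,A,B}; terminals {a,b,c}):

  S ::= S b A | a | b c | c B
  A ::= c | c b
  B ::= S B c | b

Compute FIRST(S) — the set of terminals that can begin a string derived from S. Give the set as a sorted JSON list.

FIRST iteration:
[1]
  A via A→c: +{c}
  B via B→b: +{b}
  S via S→a: +{a}
  S via S→b c: +{b}
  S via S→c B: +{c}
  S: {a,b,c}  A: {c}  B: {b}
[2]
  B via B→S B c: +{a,c}
  S: {a,b,c}  A: {c}  B: {a,b,c}
[3] (no change)
  S: {a,b,c}  A: {c}  B: {a,b,c}

FIRST(S) = ["a", "b", "c"]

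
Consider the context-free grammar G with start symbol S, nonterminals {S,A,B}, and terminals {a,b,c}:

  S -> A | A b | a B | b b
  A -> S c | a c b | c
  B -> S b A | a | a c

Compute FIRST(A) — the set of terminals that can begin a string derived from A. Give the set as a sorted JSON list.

FIRST sets, iterate to fixpoint:
[1]
  A via A→a c b: +{a}
  A via A→c: +{c}
  B via B→a: +{a}
  S via S→A: +{a,c}
  S via S→b b: +{b}
  S: {a,b,c}  A: {a,c}  B: {a}
[2]
  A via A→S c: +{b}
  B via B→S b A: +{b,c}
  S: {a,b,c}  A: {a,b,c}  B: {a,b,c}
[3] (no change)
  S: {a,b,c}  A: {a,b,c}  B: {a,b,c}

FIRST(A) = ["a", "b", "c"]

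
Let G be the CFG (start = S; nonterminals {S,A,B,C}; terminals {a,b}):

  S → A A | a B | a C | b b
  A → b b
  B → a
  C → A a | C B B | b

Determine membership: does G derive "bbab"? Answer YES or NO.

Convert to CNF:
  S -> A A | T0 T0 | T1 B | T1 C
  A -> T0 T0
  B -> a
  C -> A T1 | C X2 | b
  T0 -> b
  T1 -> a
  X2 -> B B

CYK table (by increasing span):
  [0..0]={C,T0}  "b"  orig:{C}
  [1..1]={C,T0}  "b"  orig:{C}
  [2..2]={B,T1}  "a"  orig:{B}
  [3..3]={C,T0}  "b"  orig:{C}
  [0..1]={A,S}  "bb"
  [1..2]=∅  "ba"
  [2..3]={S}  "ab"
  [0..2]={C}  "bba"
  [1..3]=∅  "bab"
  [0..3]=∅  "bbab"

S ∉ T[0,3] ⇒ NO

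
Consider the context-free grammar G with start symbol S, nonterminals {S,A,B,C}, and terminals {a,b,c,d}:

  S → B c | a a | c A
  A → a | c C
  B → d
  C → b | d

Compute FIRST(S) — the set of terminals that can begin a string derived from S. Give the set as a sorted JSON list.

Compute FIRST by fixpoint:
iter 1:
  A via A→a: +{a}
  A via A→c C: +{c}
  B via B→d: +{d}
  C via C→b: +{b}
  C via C→d: +{d}
  S via S→B c: +{d}
  S via S→a a: +{a}
  S via S→c A: +{c}
  FIRST[S]={a,c,d}  FIRST[A]={a,c}  FIRST[B]={d}  FIRST[C]={b,d}
iter 2: (no change)
  FIRST[S]={a,c,d}  FIRST[A]={a,c}  FIRST[B]={d}  FIRST[C]={b,d}

FIRST(S) = ["a", "c", "d"]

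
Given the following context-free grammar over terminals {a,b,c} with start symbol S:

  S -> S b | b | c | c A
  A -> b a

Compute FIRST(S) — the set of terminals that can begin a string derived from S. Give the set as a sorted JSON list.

FIRST sets, iterate to fixpoint:
iter 1:
  A via A→b a: +{b}
  S via S→b: +{b}
  S via S→c: +{c}
  S: {b,c}  A: {b}
iter 2: done
  S: {b,c}  A: {b}

FIRST(S) = ["b", "c"]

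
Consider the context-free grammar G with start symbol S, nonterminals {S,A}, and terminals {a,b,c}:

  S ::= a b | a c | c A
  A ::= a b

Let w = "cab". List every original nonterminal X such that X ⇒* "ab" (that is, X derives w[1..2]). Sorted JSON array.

Convert to CNF:
  S -> T0 T1 | T0 T2 | T2 A
  A -> T0 T1
  T0 -> a
  T1 -> b
  T2 -> c

CYK table (by increasing span) (cells [i..j] with 1 ≤ i ≤ j ≤ 2 only):
  [1..1]={T0}  "a"  orig:{}
  [2..2]={T1}  "b"  orig:{}
  [1..2]={A,S}  "ab"

Original NTs in T[1,2] deriving "ab": ["A", "S"]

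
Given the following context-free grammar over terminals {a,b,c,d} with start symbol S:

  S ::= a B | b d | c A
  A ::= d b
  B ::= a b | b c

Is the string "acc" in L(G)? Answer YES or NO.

Convert to CNF:
  S -> T1 T0 | T2 B | T3 A
  A -> T0 T1
  B -> T1 T3 | T2 T1
  T0 -> d
  T1 -> b
  T2 -> a
  T3 -> c

Fill CYK table bottom-up:
  [0..0]={T2}  "a"  orig:{}
  [1..1]={T3}  "c"  orig:{}
  [2..2]={T3}  "c"  orig:{}
  [0..1]=∅  "ac"
  [1..2]=∅  "cc"
  [0..2]=∅  "acc"

S ∉ T[0,2] ⇒ NO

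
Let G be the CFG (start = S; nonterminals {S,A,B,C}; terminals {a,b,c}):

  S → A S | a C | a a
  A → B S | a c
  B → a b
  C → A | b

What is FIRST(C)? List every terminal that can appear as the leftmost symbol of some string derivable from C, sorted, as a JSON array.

Compute FIRST by fixpoint:
iter 1:
  A via A→a c: +{a}
  B via B→a b: +{a}
  C via C→A: +{a}
  C via C→b: +{b}
  S via S→A S: +{a}
  FIRST[S]={a}  FIRST[A]={a}  FIRST[B]={a}  FIRST[C]={a,b}
iter 2: done
  FIRST[S]={a}  FIRST[A]={a}  FIRST[B]={a}  FIRST[C]={a,b}

FIRST(C) = ["a", "b"]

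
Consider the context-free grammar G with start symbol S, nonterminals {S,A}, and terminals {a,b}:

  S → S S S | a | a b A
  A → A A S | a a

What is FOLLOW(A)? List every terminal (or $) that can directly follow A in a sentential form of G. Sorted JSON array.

FIRST sets, iterate to fixpoint:
iter 1:
  A via A→a a: +{a}
  S via S→a: +{a}
  FIRST(S)={a}  FIRST(A)={a}
iter 2: — fixpoint
  FIRST(S)={a}  FIRST(A)={a}

Compute FOLLOW by fixpoint:
initialize: $ ∈ FOLLOW(S)
pass 1:
  A→A A S: FOLLOW(A) ⊇ FIRST(A) = {a}; new: +{a}
  A→A A S: FOLLOW(S) ⊇ FOLLOW(A) ⊇ {a}; new: +{a}
  S→a b A: FOLLOW(A) ⊇ FOLLOW(S) ⊇ {$,a}; new: +{$}
  FOLLOW[S]={$,a}  FOLLOW[A]={$,a}
pass 2: (no change)
  FOLLOW[S]={$,a}  FOLLOW[A]={$,a}

FOLLOW(A) = ["$", "a"]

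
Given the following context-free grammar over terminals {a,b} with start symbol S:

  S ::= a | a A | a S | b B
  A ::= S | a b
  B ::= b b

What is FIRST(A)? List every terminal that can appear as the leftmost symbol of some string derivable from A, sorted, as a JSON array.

Compute FIRST by fixpoint:
round 1:
  A via A→a b: +{a}
  B via B→b b: +{b}
  S via S→a: +{a}
  S via S→b B: +{b}
  FIRST(S)={a,b}  FIRST(A)={a}  FIRST(B)={b}
round 2:
  A via A→S: +{b}
  FIRST(S)={a,b}  FIRST(A)={a,b}  FIRST(B)={b}
round 3: (no change)
  FIRST(S)={a,b}  FIRST(A)={a,b}  FIRST(B)={b}

FIRST(A) = ["a", "b"]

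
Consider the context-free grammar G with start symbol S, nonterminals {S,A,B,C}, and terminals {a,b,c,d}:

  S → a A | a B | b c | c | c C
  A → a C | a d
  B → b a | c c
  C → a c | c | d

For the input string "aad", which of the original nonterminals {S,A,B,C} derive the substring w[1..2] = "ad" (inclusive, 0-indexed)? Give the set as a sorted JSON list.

CNF form of G:
  S -> T0 A | T0 B | T2 T3 | T3 C | c
  A -> T0 C | T0 T1
  B -> T2 T0 | T3 T3
  C -> T0 T3 | c | d
  T0 -> a
  T1 -> d
  T2 -> b
  T3 -> c

CYK fill, restricted to cells inside w[1..2]:
  [1..1]={T0}  "a"  orig:{}
  [2..2]={C,T1}  "d"  orig:{C}
  [1..2]={A}  "ad"

Original NTs in T[1,2] deriving "ad": ["A"]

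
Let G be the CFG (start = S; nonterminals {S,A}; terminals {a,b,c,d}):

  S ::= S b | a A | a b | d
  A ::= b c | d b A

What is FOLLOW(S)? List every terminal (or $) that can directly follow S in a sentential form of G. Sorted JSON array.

Compute FIRST by fixpoint:
round 1:
  A via A→b c: +{b}
  A via A→d b A: +{d}
  S via S→a A: +{a}
  S via S→d: +{d}
  FIRST(S)={a,d}  FIRST(A)={b,d}
round 2: — fixpoint
  FIRST(S)={a,d}  FIRST(A)={b,d}

FOLLOW sets:
initialize: $ ∈ FOLLOW(S)
iter 1:
  S→S b: FOLLOW(S) ⊇ FIRST(b) = {b}; new: +{b}
  S→a A: FOLLOW(A) ⊇ FOLLOW(S) ⊇ {$,b}; new: +{$,b}
  S: {$,b}  A: {$,b}
iter 2: (no change)
  S: {$,b}  A: {$,b}

FOLLOW(S) = ["$", "b"]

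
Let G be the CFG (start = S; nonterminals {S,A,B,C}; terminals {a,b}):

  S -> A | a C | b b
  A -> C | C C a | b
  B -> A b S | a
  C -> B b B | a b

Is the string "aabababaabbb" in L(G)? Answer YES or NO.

Convert to CNF:
  S -> B X6 | C X7 | T0 T0 | T1 C | T1 T0 | b
  A -> B X2 | C X3 | T1 T0 | b
  B -> A X4 | a
  C -> B X5 | T1 T0
  T0 -> b
  T1 -> a
  X2 -> T0 B
  X3 -> C T1
  X4 -> T0 S
  X5 -> T0 B
  X6 -> T0 B
  X7 -> C T1

CYK fill:
  [0..0]={B,T1}  "a"  orig:{B}
  [1..1]={B,T1}  "a"  orig:{B}
  [2..2]={A,S,T0}  "b"  orig:{A,S}
  [3..3]={B,T1}  "a"  orig:{B}
  [4..4]={A,S,T0}  "b"  orig:{A,S}
  [5..5]={B,T1}  "a"  orig:{B}
  [6..6]={A,S,T0}  "b"  orig:{A,S}
  [7..7]={B,T1}  "a"  orig:{B}
  [8..8]={B,T1}  "a"  orig:{B}
  [9..9]={A,S,T0}  "b"  orig:{A,S}
  [10..10]={A,S,T0}  "b"  orig:{A,S}
  [11..11]={A,S,T0}  "b"  orig:{A,S}
  [0..1]=∅  "aa"
  [1..2]={A,C,S}  "ab"
  [2..3]={X2,X5,X6}  "ba"  orig:{}
  [3..4]={A,C,S}  "ab"
  [4..5]={X2,X5,X6}  "ba"  orig:{}
  [5..6]={A,C,S}  "ab"
  [6..7]={X2,X5,X6}  "ba"  orig:{}
  [7..8]=∅  "aa"
  [8..9]={A,C,S}  "ab"
  [9..10]={S,X4}  "bb"  orig:{S}
  [10..11]={S,X4}  "bb"  orig:{S}
  [0..2]={S}  "aab"
  [1..3]={A,C,S,X3,X7}  "aba"  orig:{A,C,S}
  [2..4]={X4}  "bab"  orig:{}
  [3..5]={A,C,S,X3,X7}  "aba"  orig:{A,C,S}
  [4..6]={X4}  "bab"  orig:{}
  [5..7]={A,C,S,X3,X7}  "aba"  orig:{A,C,S}
  [6..8]=∅  "baa"
  [7..9]={S}  "aab"
  [8..10]=∅  "abb"
  [9..11]={B,X4}  "bbb"  orig:{B}
  [0..3]={S}  "aaba"
  [1..4]=∅  "abab"
  [2..5]={X4}  "baba"  orig:{}
  [3..6]=∅  "abab"
  [4..7]={X4}  "baba"  orig:{}
  [5..8]={X3,X7}  "abaa"  orig:{}
  [6..9]={X4}  "baab"  orig:{}
  [7..10]=∅  "aabb"
  [8..11]={B}  "abbb"
  [0..4]=∅  "aabab"
  [1..5]={A,S}  "ababa"
  [2..6]=∅  "babab"
  [3..7]={A,S}  "ababa"
  [4..8]=∅  "babaa"
  [5..9]=∅  "abaab"
  [6..10]=∅  "baabb"
  [7..11]=∅  "aabbb"
  [0..5]=∅  "aababa"
  [1..6]={B}  "ababab"
  [2..7]={X4}  "bababa"  orig:{}
  [3..8]={A,S}  "ababaa"
  [4..9]=∅  "babaab"
  [5..10]=∅  "abaabb"
  [6..11]=∅  "baabbb"
  [0..6]=∅  "aababab"
  [1..7]={B}  "abababa"
  [2..8]={X4}  "bababaa"  orig:{}
  [3..9]={B}  "ababaab"
  [4..10]=∅  "babaabb"
  [5..11]=∅  "abaabbb"
  [0..7]=∅  "aabababa"
  [1..8]=∅  "abababaa"
  [2..9]={X2,X5,X6}  "bababaab"  orig:{}
  [3..10]={B}  "ababaabb"
  [4..11]=∅  "babaabbb"
  [0..8]=∅  "aabababaa"
  [1..9]={A,B,C,S}  "abababaab"
  [2..10]={X2,X5,X6}  "bababaabb"  orig:{}
  [3..11]={B}  "ababaabbb"
  [0..9]={S}  "aabababaab"
  [1..10]={A,C,S}  "abababaabb"
  [2..11]={X2,X5,X6}  "bababaabbb"  orig:{}
  [0..10]={S}  "aabababaabb"
  [1..11]={A,B,C,S}  "abababaabbb"
  [0..11]={S}  "aabababaabbb"

S ∈ T[0,11] ⇒ YES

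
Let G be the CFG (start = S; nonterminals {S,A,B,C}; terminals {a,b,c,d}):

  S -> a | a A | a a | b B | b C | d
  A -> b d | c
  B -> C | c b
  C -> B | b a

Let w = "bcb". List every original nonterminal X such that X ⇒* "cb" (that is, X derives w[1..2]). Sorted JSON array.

Convert to CNF:
  S -> T0 B | T0 C | T2 A | T2 T2 | a | d
  A -> T0 T1 | c
  B -> T0 T2 | T3 T0
  C -> T0 T2 | T3 T0
  T0 -> b
  T1 -> d
  T2 -> a
  T3 -> c

CYK fill, restricted to cells inside w[1..2]:
  T[1,1] 'c' = {A,T3}  orig:{A}
  T[2,2] 'b' = {T0}  orig:{}
  T[1,2] 'cb' = {B,C}

Original NTs in T[1,2] deriving "cb": ["B", "C"]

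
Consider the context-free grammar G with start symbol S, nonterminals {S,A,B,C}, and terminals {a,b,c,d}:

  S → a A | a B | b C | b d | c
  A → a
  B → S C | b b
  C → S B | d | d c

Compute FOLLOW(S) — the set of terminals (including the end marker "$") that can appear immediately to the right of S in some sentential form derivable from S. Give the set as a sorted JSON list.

Compute FIRST by fixpoint:
iter 1:
  A via A→a: +{a}
  B via B→b b: +{b}
  C via C→d: +{d}
  S via S→a A: +{a}
  S via S→b C: +{b}
  S via S→c: +{c}
  FIRST(S)={a,b,c}  FIRST(A)={a}  FIRST(B)={b}  FIRST(C)={d}
iter 2:
  B via B→S C: +{a,c}
  C via C→S B: +{a,b,c}
  FIRST(S)={a,b,c}  FIRST(A)={a}  FIRST(B)={a,b,c}  FIRST(C)={a,b,c,d}
iter 3: (no change)
  FIRST(S)={a,b,c}  FIRST(A)={a}  FIRST(B)={a,b,c}  FIRST(C)={a,b,c,d}

FOLLOW iteration:
seed FOLLOW(S) with $
[1]
  B→S C: FOLLOW(S) ⊇ FIRST(C) = {a,b,c,d}; new: +{a,b,c,d}
  S→a A: FOLLOW(A) ⊇ FOLLOW(S) ⊇ {$,a,b,c,d}; new: +{$,a,b,c,d}
  S→a B: FOLLOW(B) ⊇ FOLLOW(S) ⊇ {$,a,b,c,d}; new: +{$,a,b,c,d}
  S→b C: FOLLOW(C) ⊇ FOLLOW(S) ⊇ {$,a,b,c,d}; new: +{$,a,b,c,d}
  FOLLOW[S]={$,a,b,c,d}  FOLLOW[A]={$,a,b,c,d}  FOLLOW[B]={$,a,b,c,d}  FOLLOW[C]={$,a,b,c,d}
[2] (stable)
  FOLLOW[S]={$,a,b,c,d}  FOLLOW[A]={$,a,b,c,d}  FOLLOW[B]={$,a,b,c,d}  FOLLOW[C]={$,a,b,c,d}

FOLLOW(S) = ["$", "a", "b", "c", "d"]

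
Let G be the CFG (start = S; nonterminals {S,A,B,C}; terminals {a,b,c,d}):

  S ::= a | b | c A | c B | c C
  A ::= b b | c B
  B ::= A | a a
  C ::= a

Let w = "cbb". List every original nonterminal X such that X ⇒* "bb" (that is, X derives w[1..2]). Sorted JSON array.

CNF form of G:
  S -> T1 A | T1 B | T1 C | a | b
  A -> T0 T0 | T1 B
  B -> T0 T0 | T1 B | T2 T2
  C -> a
  T0 -> b
  T1 -> c
  T2 -> a

Fill CYK table bottom-up, restricted to cells inside w[1..2]:
  T[1,1] 'b' = {S,T0}  orig:{S}
  T[2,2] 'b' = {S,T0}  orig:{S}
  T[1,2] 'bb' = {A,B}

Original NTs in T[1,2] deriving "bb": ["A", "B"]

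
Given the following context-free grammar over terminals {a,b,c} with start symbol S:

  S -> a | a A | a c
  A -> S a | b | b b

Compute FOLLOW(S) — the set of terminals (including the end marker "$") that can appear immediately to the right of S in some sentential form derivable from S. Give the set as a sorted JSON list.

FIRST iteration:
iter 1:
  A via A→b: +{b}
  S via S→a: +{a}
  S: {a}  A: {b}
iter 2:
  A via A→S a: +{a}
  S: {a}  A: {a,b}
iter 3: (no change)
  S: {a}  A: {a,b}

Compute FOLLOW by fixpoint:
FOLLOW(S) := {$}
[1]
  A→S a: FOLLOW(S) ⊇ FIRST(a) = {a}; new: +{a}
  S→a A: FOLLOW(A) ⊇ FOLLOW(S) ⊇ {$,a}; new: +{$,a}
  FOLLOW(S)={$,a}  FOLLOW(A)={$,a}
[2] (stable)
  FOLLOW(S)={$,a}  FOLLOW(A)={$,a}

FOLLOW(S) = ["$", "a"]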